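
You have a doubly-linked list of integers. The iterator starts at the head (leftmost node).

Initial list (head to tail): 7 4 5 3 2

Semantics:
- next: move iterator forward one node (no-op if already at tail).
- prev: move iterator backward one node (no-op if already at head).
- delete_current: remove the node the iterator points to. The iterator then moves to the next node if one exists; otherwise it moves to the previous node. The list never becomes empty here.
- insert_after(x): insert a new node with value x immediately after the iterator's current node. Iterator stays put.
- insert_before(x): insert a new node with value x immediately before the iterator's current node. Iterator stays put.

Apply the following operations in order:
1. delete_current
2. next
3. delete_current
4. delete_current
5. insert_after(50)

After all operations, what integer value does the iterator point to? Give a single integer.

After 1 (delete_current): list=[4, 5, 3, 2] cursor@4
After 2 (next): list=[4, 5, 3, 2] cursor@5
After 3 (delete_current): list=[4, 3, 2] cursor@3
After 4 (delete_current): list=[4, 2] cursor@2
After 5 (insert_after(50)): list=[4, 2, 50] cursor@2

Answer: 2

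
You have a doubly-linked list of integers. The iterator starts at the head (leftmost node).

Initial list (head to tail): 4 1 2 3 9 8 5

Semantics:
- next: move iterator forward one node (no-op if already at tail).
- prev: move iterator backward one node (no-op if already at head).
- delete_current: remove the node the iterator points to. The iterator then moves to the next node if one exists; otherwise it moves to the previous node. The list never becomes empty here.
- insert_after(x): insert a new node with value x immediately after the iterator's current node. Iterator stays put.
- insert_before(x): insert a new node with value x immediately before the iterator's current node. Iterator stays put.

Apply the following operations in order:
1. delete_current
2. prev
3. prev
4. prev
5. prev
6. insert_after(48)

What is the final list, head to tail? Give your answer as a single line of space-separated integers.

Answer: 1 48 2 3 9 8 5

Derivation:
After 1 (delete_current): list=[1, 2, 3, 9, 8, 5] cursor@1
After 2 (prev): list=[1, 2, 3, 9, 8, 5] cursor@1
After 3 (prev): list=[1, 2, 3, 9, 8, 5] cursor@1
After 4 (prev): list=[1, 2, 3, 9, 8, 5] cursor@1
After 5 (prev): list=[1, 2, 3, 9, 8, 5] cursor@1
After 6 (insert_after(48)): list=[1, 48, 2, 3, 9, 8, 5] cursor@1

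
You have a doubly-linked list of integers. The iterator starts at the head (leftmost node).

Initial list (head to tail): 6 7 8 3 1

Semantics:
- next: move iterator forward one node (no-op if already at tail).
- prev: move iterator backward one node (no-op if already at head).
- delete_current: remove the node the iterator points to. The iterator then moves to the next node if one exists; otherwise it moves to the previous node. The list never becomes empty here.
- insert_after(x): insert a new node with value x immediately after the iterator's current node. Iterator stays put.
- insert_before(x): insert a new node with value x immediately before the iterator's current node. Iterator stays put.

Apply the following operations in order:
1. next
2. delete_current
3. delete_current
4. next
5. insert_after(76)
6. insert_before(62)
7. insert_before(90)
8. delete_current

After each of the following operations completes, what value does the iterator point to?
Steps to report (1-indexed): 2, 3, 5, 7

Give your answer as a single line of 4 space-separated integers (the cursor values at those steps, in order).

After 1 (next): list=[6, 7, 8, 3, 1] cursor@7
After 2 (delete_current): list=[6, 8, 3, 1] cursor@8
After 3 (delete_current): list=[6, 3, 1] cursor@3
After 4 (next): list=[6, 3, 1] cursor@1
After 5 (insert_after(76)): list=[6, 3, 1, 76] cursor@1
After 6 (insert_before(62)): list=[6, 3, 62, 1, 76] cursor@1
After 7 (insert_before(90)): list=[6, 3, 62, 90, 1, 76] cursor@1
After 8 (delete_current): list=[6, 3, 62, 90, 76] cursor@76

Answer: 8 3 1 1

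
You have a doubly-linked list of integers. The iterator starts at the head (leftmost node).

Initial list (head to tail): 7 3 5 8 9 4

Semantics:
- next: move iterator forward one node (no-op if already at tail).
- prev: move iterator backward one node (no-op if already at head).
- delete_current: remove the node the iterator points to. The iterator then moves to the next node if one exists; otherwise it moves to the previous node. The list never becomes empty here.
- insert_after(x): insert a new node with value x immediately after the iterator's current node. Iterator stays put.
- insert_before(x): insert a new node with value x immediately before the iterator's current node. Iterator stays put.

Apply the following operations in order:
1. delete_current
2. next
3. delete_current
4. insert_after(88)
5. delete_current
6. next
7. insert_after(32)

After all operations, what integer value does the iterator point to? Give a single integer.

After 1 (delete_current): list=[3, 5, 8, 9, 4] cursor@3
After 2 (next): list=[3, 5, 8, 9, 4] cursor@5
After 3 (delete_current): list=[3, 8, 9, 4] cursor@8
After 4 (insert_after(88)): list=[3, 8, 88, 9, 4] cursor@8
After 5 (delete_current): list=[3, 88, 9, 4] cursor@88
After 6 (next): list=[3, 88, 9, 4] cursor@9
After 7 (insert_after(32)): list=[3, 88, 9, 32, 4] cursor@9

Answer: 9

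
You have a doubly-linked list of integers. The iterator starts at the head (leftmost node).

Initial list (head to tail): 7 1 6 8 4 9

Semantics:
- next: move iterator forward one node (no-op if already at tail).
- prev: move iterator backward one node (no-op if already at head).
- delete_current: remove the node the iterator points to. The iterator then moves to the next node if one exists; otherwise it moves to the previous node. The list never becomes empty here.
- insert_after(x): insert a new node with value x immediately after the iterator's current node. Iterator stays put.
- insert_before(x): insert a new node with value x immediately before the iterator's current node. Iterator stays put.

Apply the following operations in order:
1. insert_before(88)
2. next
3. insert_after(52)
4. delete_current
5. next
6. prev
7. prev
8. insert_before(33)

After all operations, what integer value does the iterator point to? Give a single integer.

After 1 (insert_before(88)): list=[88, 7, 1, 6, 8, 4, 9] cursor@7
After 2 (next): list=[88, 7, 1, 6, 8, 4, 9] cursor@1
After 3 (insert_after(52)): list=[88, 7, 1, 52, 6, 8, 4, 9] cursor@1
After 4 (delete_current): list=[88, 7, 52, 6, 8, 4, 9] cursor@52
After 5 (next): list=[88, 7, 52, 6, 8, 4, 9] cursor@6
After 6 (prev): list=[88, 7, 52, 6, 8, 4, 9] cursor@52
After 7 (prev): list=[88, 7, 52, 6, 8, 4, 9] cursor@7
After 8 (insert_before(33)): list=[88, 33, 7, 52, 6, 8, 4, 9] cursor@7

Answer: 7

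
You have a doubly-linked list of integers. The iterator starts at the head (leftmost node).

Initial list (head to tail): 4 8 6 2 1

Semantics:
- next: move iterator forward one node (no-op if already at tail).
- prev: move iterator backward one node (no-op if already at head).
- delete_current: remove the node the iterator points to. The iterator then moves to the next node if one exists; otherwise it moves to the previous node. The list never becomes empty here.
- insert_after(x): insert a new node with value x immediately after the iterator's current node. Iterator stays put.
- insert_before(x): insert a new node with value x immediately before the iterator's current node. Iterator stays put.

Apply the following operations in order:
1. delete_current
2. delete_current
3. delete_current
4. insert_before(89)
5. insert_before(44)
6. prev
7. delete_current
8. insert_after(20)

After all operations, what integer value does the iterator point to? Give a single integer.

Answer: 2

Derivation:
After 1 (delete_current): list=[8, 6, 2, 1] cursor@8
After 2 (delete_current): list=[6, 2, 1] cursor@6
After 3 (delete_current): list=[2, 1] cursor@2
After 4 (insert_before(89)): list=[89, 2, 1] cursor@2
After 5 (insert_before(44)): list=[89, 44, 2, 1] cursor@2
After 6 (prev): list=[89, 44, 2, 1] cursor@44
After 7 (delete_current): list=[89, 2, 1] cursor@2
After 8 (insert_after(20)): list=[89, 2, 20, 1] cursor@2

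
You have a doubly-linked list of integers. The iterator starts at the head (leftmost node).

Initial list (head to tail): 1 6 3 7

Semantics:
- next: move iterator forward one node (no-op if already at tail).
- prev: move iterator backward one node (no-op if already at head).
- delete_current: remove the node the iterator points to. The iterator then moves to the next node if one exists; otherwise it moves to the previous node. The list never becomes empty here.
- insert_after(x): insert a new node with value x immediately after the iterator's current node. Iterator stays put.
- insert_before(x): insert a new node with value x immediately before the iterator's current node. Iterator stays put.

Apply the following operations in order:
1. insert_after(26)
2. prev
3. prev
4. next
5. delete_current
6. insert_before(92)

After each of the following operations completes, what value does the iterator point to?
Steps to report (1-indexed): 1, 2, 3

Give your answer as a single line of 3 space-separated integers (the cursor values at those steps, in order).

After 1 (insert_after(26)): list=[1, 26, 6, 3, 7] cursor@1
After 2 (prev): list=[1, 26, 6, 3, 7] cursor@1
After 3 (prev): list=[1, 26, 6, 3, 7] cursor@1
After 4 (next): list=[1, 26, 6, 3, 7] cursor@26
After 5 (delete_current): list=[1, 6, 3, 7] cursor@6
After 6 (insert_before(92)): list=[1, 92, 6, 3, 7] cursor@6

Answer: 1 1 1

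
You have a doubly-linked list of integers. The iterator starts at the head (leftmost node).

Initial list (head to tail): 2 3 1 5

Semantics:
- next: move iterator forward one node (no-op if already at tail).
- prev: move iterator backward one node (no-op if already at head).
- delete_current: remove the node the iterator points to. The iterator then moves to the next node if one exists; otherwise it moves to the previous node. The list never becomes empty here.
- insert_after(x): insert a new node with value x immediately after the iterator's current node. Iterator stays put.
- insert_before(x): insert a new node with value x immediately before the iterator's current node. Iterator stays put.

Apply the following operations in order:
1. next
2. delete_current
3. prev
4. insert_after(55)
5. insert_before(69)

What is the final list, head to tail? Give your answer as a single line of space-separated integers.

Answer: 69 2 55 1 5

Derivation:
After 1 (next): list=[2, 3, 1, 5] cursor@3
After 2 (delete_current): list=[2, 1, 5] cursor@1
After 3 (prev): list=[2, 1, 5] cursor@2
After 4 (insert_after(55)): list=[2, 55, 1, 5] cursor@2
After 5 (insert_before(69)): list=[69, 2, 55, 1, 5] cursor@2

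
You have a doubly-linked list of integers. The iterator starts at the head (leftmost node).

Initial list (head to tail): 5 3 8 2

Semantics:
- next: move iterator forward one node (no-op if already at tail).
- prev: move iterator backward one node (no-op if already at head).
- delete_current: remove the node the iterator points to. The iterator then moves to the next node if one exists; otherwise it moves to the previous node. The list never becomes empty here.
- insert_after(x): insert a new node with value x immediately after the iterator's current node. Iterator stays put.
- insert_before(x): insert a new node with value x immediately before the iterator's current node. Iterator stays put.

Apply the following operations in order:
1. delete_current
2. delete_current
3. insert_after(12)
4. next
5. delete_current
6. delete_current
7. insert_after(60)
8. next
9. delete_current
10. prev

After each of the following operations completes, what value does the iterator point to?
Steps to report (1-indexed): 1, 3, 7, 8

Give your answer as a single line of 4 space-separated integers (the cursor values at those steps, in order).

After 1 (delete_current): list=[3, 8, 2] cursor@3
After 2 (delete_current): list=[8, 2] cursor@8
After 3 (insert_after(12)): list=[8, 12, 2] cursor@8
After 4 (next): list=[8, 12, 2] cursor@12
After 5 (delete_current): list=[8, 2] cursor@2
After 6 (delete_current): list=[8] cursor@8
After 7 (insert_after(60)): list=[8, 60] cursor@8
After 8 (next): list=[8, 60] cursor@60
After 9 (delete_current): list=[8] cursor@8
After 10 (prev): list=[8] cursor@8

Answer: 3 8 8 60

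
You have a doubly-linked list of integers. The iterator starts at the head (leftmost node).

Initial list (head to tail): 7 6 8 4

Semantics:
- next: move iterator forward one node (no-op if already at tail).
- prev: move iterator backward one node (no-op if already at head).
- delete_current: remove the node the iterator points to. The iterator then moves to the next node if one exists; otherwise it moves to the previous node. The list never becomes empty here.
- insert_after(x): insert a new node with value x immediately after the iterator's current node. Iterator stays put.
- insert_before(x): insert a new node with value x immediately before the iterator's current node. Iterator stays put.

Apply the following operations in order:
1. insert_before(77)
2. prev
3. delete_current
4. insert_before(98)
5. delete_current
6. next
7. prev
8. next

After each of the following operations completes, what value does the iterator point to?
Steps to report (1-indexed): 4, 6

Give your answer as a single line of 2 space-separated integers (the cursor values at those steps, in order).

After 1 (insert_before(77)): list=[77, 7, 6, 8, 4] cursor@7
After 2 (prev): list=[77, 7, 6, 8, 4] cursor@77
After 3 (delete_current): list=[7, 6, 8, 4] cursor@7
After 4 (insert_before(98)): list=[98, 7, 6, 8, 4] cursor@7
After 5 (delete_current): list=[98, 6, 8, 4] cursor@6
After 6 (next): list=[98, 6, 8, 4] cursor@8
After 7 (prev): list=[98, 6, 8, 4] cursor@6
After 8 (next): list=[98, 6, 8, 4] cursor@8

Answer: 7 8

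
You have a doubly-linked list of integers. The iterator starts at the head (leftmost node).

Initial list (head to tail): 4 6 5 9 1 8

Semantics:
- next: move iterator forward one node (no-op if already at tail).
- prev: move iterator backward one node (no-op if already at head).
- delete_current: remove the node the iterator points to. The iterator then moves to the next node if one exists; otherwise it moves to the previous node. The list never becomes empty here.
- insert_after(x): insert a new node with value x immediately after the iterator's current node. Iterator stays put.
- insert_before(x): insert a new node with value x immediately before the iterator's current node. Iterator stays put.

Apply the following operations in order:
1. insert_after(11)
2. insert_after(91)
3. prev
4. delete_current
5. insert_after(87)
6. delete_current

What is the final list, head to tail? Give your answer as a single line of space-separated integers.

After 1 (insert_after(11)): list=[4, 11, 6, 5, 9, 1, 8] cursor@4
After 2 (insert_after(91)): list=[4, 91, 11, 6, 5, 9, 1, 8] cursor@4
After 3 (prev): list=[4, 91, 11, 6, 5, 9, 1, 8] cursor@4
After 4 (delete_current): list=[91, 11, 6, 5, 9, 1, 8] cursor@91
After 5 (insert_after(87)): list=[91, 87, 11, 6, 5, 9, 1, 8] cursor@91
After 6 (delete_current): list=[87, 11, 6, 5, 9, 1, 8] cursor@87

Answer: 87 11 6 5 9 1 8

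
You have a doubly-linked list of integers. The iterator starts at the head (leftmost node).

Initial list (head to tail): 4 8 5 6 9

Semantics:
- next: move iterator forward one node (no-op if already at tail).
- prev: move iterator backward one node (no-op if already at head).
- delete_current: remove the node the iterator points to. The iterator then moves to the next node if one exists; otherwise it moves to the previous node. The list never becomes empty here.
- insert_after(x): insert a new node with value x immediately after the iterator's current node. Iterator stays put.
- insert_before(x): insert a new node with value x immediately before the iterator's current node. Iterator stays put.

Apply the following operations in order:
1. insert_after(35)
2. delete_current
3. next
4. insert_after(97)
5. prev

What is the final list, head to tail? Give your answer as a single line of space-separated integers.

After 1 (insert_after(35)): list=[4, 35, 8, 5, 6, 9] cursor@4
After 2 (delete_current): list=[35, 8, 5, 6, 9] cursor@35
After 3 (next): list=[35, 8, 5, 6, 9] cursor@8
After 4 (insert_after(97)): list=[35, 8, 97, 5, 6, 9] cursor@8
After 5 (prev): list=[35, 8, 97, 5, 6, 9] cursor@35

Answer: 35 8 97 5 6 9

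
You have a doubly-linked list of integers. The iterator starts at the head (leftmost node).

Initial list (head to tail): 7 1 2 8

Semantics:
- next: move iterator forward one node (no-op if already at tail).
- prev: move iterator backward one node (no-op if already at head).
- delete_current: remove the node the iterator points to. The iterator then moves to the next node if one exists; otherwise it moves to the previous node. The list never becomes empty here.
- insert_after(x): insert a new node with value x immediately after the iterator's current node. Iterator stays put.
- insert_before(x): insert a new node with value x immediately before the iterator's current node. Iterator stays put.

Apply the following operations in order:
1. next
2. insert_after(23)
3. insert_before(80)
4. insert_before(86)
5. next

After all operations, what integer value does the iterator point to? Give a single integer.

Answer: 23

Derivation:
After 1 (next): list=[7, 1, 2, 8] cursor@1
After 2 (insert_after(23)): list=[7, 1, 23, 2, 8] cursor@1
After 3 (insert_before(80)): list=[7, 80, 1, 23, 2, 8] cursor@1
After 4 (insert_before(86)): list=[7, 80, 86, 1, 23, 2, 8] cursor@1
After 5 (next): list=[7, 80, 86, 1, 23, 2, 8] cursor@23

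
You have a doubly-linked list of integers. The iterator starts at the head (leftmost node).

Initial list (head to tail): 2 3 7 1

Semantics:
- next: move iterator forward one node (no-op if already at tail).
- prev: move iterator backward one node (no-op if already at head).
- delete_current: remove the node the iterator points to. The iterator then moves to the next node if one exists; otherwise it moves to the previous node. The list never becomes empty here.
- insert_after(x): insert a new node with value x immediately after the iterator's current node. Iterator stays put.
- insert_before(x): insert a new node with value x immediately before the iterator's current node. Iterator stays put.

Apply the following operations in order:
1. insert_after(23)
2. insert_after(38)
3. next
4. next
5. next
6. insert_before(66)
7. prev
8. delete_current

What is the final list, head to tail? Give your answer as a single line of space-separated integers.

Answer: 2 38 23 3 7 1

Derivation:
After 1 (insert_after(23)): list=[2, 23, 3, 7, 1] cursor@2
After 2 (insert_after(38)): list=[2, 38, 23, 3, 7, 1] cursor@2
After 3 (next): list=[2, 38, 23, 3, 7, 1] cursor@38
After 4 (next): list=[2, 38, 23, 3, 7, 1] cursor@23
After 5 (next): list=[2, 38, 23, 3, 7, 1] cursor@3
After 6 (insert_before(66)): list=[2, 38, 23, 66, 3, 7, 1] cursor@3
After 7 (prev): list=[2, 38, 23, 66, 3, 7, 1] cursor@66
After 8 (delete_current): list=[2, 38, 23, 3, 7, 1] cursor@3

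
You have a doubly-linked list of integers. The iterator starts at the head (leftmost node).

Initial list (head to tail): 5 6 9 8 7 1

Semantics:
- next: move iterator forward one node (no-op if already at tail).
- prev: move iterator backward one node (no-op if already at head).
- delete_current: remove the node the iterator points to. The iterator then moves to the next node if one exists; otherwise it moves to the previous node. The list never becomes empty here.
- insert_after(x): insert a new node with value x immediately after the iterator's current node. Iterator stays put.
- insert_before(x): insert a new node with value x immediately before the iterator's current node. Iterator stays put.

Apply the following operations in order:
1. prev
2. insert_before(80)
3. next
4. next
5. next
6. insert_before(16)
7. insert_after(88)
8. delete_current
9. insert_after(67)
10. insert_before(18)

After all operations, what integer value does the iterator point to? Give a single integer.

Answer: 88

Derivation:
After 1 (prev): list=[5, 6, 9, 8, 7, 1] cursor@5
After 2 (insert_before(80)): list=[80, 5, 6, 9, 8, 7, 1] cursor@5
After 3 (next): list=[80, 5, 6, 9, 8, 7, 1] cursor@6
After 4 (next): list=[80, 5, 6, 9, 8, 7, 1] cursor@9
After 5 (next): list=[80, 5, 6, 9, 8, 7, 1] cursor@8
After 6 (insert_before(16)): list=[80, 5, 6, 9, 16, 8, 7, 1] cursor@8
After 7 (insert_after(88)): list=[80, 5, 6, 9, 16, 8, 88, 7, 1] cursor@8
After 8 (delete_current): list=[80, 5, 6, 9, 16, 88, 7, 1] cursor@88
After 9 (insert_after(67)): list=[80, 5, 6, 9, 16, 88, 67, 7, 1] cursor@88
After 10 (insert_before(18)): list=[80, 5, 6, 9, 16, 18, 88, 67, 7, 1] cursor@88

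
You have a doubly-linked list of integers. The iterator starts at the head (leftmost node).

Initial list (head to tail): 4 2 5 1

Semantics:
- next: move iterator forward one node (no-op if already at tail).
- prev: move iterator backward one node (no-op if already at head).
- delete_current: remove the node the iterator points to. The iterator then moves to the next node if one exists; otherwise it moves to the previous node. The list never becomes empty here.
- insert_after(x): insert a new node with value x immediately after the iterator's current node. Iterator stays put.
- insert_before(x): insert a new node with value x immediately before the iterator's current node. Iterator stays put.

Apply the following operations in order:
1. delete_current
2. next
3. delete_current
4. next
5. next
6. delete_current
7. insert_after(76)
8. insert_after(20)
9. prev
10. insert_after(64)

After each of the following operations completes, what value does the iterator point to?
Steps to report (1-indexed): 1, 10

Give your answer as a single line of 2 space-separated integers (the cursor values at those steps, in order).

After 1 (delete_current): list=[2, 5, 1] cursor@2
After 2 (next): list=[2, 5, 1] cursor@5
After 3 (delete_current): list=[2, 1] cursor@1
After 4 (next): list=[2, 1] cursor@1
After 5 (next): list=[2, 1] cursor@1
After 6 (delete_current): list=[2] cursor@2
After 7 (insert_after(76)): list=[2, 76] cursor@2
After 8 (insert_after(20)): list=[2, 20, 76] cursor@2
After 9 (prev): list=[2, 20, 76] cursor@2
After 10 (insert_after(64)): list=[2, 64, 20, 76] cursor@2

Answer: 2 2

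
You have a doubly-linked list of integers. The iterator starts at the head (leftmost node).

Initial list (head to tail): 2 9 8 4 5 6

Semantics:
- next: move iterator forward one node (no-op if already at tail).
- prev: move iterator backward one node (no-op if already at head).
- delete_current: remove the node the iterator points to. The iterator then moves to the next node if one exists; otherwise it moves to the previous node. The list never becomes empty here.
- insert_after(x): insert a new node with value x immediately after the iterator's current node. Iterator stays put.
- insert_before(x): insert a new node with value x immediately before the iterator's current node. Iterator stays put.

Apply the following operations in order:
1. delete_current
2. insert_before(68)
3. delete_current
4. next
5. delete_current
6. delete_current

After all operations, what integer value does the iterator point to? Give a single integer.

Answer: 6

Derivation:
After 1 (delete_current): list=[9, 8, 4, 5, 6] cursor@9
After 2 (insert_before(68)): list=[68, 9, 8, 4, 5, 6] cursor@9
After 3 (delete_current): list=[68, 8, 4, 5, 6] cursor@8
After 4 (next): list=[68, 8, 4, 5, 6] cursor@4
After 5 (delete_current): list=[68, 8, 5, 6] cursor@5
After 6 (delete_current): list=[68, 8, 6] cursor@6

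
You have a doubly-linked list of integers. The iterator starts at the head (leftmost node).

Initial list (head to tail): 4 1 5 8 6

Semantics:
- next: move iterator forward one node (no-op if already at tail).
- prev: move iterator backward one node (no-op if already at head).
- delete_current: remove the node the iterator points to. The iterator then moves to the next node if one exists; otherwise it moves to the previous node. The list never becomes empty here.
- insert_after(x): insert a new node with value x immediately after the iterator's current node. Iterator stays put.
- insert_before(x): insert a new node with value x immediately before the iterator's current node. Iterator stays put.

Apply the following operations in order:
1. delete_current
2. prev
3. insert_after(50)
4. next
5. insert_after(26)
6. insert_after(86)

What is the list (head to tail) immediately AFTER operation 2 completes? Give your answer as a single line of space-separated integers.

After 1 (delete_current): list=[1, 5, 8, 6] cursor@1
After 2 (prev): list=[1, 5, 8, 6] cursor@1

Answer: 1 5 8 6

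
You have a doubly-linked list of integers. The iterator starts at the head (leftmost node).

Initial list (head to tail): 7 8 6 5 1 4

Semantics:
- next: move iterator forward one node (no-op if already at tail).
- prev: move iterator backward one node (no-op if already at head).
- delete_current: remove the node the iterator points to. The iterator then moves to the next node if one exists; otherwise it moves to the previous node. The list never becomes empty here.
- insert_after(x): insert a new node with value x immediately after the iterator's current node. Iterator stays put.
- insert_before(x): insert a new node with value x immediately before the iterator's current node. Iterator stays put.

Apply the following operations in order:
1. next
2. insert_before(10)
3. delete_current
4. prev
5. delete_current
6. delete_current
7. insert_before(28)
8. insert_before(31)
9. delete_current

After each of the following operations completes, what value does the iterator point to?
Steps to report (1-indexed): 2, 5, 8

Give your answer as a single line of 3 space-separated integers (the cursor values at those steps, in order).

Answer: 8 6 5

Derivation:
After 1 (next): list=[7, 8, 6, 5, 1, 4] cursor@8
After 2 (insert_before(10)): list=[7, 10, 8, 6, 5, 1, 4] cursor@8
After 3 (delete_current): list=[7, 10, 6, 5, 1, 4] cursor@6
After 4 (prev): list=[7, 10, 6, 5, 1, 4] cursor@10
After 5 (delete_current): list=[7, 6, 5, 1, 4] cursor@6
After 6 (delete_current): list=[7, 5, 1, 4] cursor@5
After 7 (insert_before(28)): list=[7, 28, 5, 1, 4] cursor@5
After 8 (insert_before(31)): list=[7, 28, 31, 5, 1, 4] cursor@5
After 9 (delete_current): list=[7, 28, 31, 1, 4] cursor@1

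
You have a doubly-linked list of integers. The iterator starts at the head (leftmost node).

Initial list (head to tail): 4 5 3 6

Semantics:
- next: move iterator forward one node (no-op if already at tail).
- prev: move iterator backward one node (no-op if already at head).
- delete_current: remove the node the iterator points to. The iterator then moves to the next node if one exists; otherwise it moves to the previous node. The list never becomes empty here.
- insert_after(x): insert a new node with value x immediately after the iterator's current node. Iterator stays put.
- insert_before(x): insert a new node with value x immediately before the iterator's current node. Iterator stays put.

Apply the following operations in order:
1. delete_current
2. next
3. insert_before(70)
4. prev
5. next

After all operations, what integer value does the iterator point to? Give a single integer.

After 1 (delete_current): list=[5, 3, 6] cursor@5
After 2 (next): list=[5, 3, 6] cursor@3
After 3 (insert_before(70)): list=[5, 70, 3, 6] cursor@3
After 4 (prev): list=[5, 70, 3, 6] cursor@70
After 5 (next): list=[5, 70, 3, 6] cursor@3

Answer: 3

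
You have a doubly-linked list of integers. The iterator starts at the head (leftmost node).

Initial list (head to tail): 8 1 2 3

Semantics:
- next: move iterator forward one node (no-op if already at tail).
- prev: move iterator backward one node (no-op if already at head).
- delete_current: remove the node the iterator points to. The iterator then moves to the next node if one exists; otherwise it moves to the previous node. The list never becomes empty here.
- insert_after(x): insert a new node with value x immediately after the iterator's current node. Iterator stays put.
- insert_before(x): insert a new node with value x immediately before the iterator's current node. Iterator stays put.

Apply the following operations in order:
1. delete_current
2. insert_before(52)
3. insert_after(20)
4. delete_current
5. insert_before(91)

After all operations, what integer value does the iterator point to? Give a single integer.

After 1 (delete_current): list=[1, 2, 3] cursor@1
After 2 (insert_before(52)): list=[52, 1, 2, 3] cursor@1
After 3 (insert_after(20)): list=[52, 1, 20, 2, 3] cursor@1
After 4 (delete_current): list=[52, 20, 2, 3] cursor@20
After 5 (insert_before(91)): list=[52, 91, 20, 2, 3] cursor@20

Answer: 20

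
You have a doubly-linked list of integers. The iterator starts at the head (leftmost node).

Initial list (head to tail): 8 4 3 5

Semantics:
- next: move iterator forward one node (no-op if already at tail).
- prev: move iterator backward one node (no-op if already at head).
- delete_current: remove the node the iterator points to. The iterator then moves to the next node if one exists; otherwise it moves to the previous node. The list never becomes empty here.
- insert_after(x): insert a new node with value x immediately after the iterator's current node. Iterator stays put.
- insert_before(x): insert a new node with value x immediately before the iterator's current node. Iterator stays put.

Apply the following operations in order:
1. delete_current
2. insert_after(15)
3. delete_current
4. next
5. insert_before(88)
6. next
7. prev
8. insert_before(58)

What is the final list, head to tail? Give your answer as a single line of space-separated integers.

After 1 (delete_current): list=[4, 3, 5] cursor@4
After 2 (insert_after(15)): list=[4, 15, 3, 5] cursor@4
After 3 (delete_current): list=[15, 3, 5] cursor@15
After 4 (next): list=[15, 3, 5] cursor@3
After 5 (insert_before(88)): list=[15, 88, 3, 5] cursor@3
After 6 (next): list=[15, 88, 3, 5] cursor@5
After 7 (prev): list=[15, 88, 3, 5] cursor@3
After 8 (insert_before(58)): list=[15, 88, 58, 3, 5] cursor@3

Answer: 15 88 58 3 5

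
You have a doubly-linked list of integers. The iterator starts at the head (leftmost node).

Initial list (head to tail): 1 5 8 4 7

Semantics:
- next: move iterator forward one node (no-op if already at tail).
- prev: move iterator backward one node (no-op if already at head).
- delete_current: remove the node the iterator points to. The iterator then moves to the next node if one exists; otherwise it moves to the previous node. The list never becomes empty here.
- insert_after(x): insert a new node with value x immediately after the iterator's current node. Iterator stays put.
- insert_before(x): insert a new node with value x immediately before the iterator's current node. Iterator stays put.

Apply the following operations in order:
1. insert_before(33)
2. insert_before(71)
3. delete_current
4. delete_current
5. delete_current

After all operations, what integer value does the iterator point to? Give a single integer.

After 1 (insert_before(33)): list=[33, 1, 5, 8, 4, 7] cursor@1
After 2 (insert_before(71)): list=[33, 71, 1, 5, 8, 4, 7] cursor@1
After 3 (delete_current): list=[33, 71, 5, 8, 4, 7] cursor@5
After 4 (delete_current): list=[33, 71, 8, 4, 7] cursor@8
After 5 (delete_current): list=[33, 71, 4, 7] cursor@4

Answer: 4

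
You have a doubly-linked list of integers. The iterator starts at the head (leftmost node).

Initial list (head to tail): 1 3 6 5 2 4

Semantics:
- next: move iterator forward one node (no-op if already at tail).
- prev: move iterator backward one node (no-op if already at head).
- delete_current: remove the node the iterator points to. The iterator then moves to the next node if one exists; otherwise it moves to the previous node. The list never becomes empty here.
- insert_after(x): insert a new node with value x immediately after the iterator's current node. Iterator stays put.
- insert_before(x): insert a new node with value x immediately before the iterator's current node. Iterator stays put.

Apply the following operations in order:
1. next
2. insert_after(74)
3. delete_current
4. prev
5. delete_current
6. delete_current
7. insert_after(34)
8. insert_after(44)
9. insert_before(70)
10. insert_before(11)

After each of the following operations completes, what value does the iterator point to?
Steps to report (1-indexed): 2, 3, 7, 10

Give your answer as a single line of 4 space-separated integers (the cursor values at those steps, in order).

Answer: 3 74 6 6

Derivation:
After 1 (next): list=[1, 3, 6, 5, 2, 4] cursor@3
After 2 (insert_after(74)): list=[1, 3, 74, 6, 5, 2, 4] cursor@3
After 3 (delete_current): list=[1, 74, 6, 5, 2, 4] cursor@74
After 4 (prev): list=[1, 74, 6, 5, 2, 4] cursor@1
After 5 (delete_current): list=[74, 6, 5, 2, 4] cursor@74
After 6 (delete_current): list=[6, 5, 2, 4] cursor@6
After 7 (insert_after(34)): list=[6, 34, 5, 2, 4] cursor@6
After 8 (insert_after(44)): list=[6, 44, 34, 5, 2, 4] cursor@6
After 9 (insert_before(70)): list=[70, 6, 44, 34, 5, 2, 4] cursor@6
After 10 (insert_before(11)): list=[70, 11, 6, 44, 34, 5, 2, 4] cursor@6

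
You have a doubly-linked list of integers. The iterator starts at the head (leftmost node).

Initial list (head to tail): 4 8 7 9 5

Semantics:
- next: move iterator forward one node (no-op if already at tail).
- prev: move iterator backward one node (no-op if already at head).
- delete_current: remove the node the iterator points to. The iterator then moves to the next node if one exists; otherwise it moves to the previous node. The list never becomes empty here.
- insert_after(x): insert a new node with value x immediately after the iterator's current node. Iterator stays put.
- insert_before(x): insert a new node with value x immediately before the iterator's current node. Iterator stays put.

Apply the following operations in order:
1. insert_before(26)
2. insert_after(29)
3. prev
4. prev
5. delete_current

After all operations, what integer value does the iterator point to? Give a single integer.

Answer: 4

Derivation:
After 1 (insert_before(26)): list=[26, 4, 8, 7, 9, 5] cursor@4
After 2 (insert_after(29)): list=[26, 4, 29, 8, 7, 9, 5] cursor@4
After 3 (prev): list=[26, 4, 29, 8, 7, 9, 5] cursor@26
After 4 (prev): list=[26, 4, 29, 8, 7, 9, 5] cursor@26
After 5 (delete_current): list=[4, 29, 8, 7, 9, 5] cursor@4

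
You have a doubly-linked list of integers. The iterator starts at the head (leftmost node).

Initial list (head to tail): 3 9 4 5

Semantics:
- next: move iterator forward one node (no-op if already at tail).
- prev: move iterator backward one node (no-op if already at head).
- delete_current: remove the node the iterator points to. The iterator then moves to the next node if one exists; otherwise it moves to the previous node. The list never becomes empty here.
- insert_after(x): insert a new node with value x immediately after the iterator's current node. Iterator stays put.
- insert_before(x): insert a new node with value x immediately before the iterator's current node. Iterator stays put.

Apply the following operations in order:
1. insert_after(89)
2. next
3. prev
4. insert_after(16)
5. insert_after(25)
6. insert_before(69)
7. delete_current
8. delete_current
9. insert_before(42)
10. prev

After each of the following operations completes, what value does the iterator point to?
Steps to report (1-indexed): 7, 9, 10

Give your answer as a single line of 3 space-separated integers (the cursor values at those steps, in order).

Answer: 25 16 42

Derivation:
After 1 (insert_after(89)): list=[3, 89, 9, 4, 5] cursor@3
After 2 (next): list=[3, 89, 9, 4, 5] cursor@89
After 3 (prev): list=[3, 89, 9, 4, 5] cursor@3
After 4 (insert_after(16)): list=[3, 16, 89, 9, 4, 5] cursor@3
After 5 (insert_after(25)): list=[3, 25, 16, 89, 9, 4, 5] cursor@3
After 6 (insert_before(69)): list=[69, 3, 25, 16, 89, 9, 4, 5] cursor@3
After 7 (delete_current): list=[69, 25, 16, 89, 9, 4, 5] cursor@25
After 8 (delete_current): list=[69, 16, 89, 9, 4, 5] cursor@16
After 9 (insert_before(42)): list=[69, 42, 16, 89, 9, 4, 5] cursor@16
After 10 (prev): list=[69, 42, 16, 89, 9, 4, 5] cursor@42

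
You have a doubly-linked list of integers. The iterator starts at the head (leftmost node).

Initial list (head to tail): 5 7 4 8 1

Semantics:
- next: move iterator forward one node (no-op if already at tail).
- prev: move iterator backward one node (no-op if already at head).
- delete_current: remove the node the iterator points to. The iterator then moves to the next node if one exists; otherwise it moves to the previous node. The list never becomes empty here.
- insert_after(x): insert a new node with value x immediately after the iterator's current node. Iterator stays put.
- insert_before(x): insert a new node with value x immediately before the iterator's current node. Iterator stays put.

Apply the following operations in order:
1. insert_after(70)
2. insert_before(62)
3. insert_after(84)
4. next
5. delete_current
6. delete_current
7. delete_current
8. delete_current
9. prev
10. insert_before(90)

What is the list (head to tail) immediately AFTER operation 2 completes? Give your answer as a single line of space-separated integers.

After 1 (insert_after(70)): list=[5, 70, 7, 4, 8, 1] cursor@5
After 2 (insert_before(62)): list=[62, 5, 70, 7, 4, 8, 1] cursor@5

Answer: 62 5 70 7 4 8 1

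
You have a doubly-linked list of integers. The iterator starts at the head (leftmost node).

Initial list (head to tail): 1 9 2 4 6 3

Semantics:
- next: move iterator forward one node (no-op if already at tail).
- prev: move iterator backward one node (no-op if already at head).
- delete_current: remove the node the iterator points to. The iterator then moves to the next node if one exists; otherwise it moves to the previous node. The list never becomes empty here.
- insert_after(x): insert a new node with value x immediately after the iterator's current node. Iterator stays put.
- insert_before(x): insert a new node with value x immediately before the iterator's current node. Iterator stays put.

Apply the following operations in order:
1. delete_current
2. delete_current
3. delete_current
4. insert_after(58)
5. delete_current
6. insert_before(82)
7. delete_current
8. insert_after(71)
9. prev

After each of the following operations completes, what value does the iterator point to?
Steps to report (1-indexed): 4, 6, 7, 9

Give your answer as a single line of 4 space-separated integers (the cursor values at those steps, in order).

After 1 (delete_current): list=[9, 2, 4, 6, 3] cursor@9
After 2 (delete_current): list=[2, 4, 6, 3] cursor@2
After 3 (delete_current): list=[4, 6, 3] cursor@4
After 4 (insert_after(58)): list=[4, 58, 6, 3] cursor@4
After 5 (delete_current): list=[58, 6, 3] cursor@58
After 6 (insert_before(82)): list=[82, 58, 6, 3] cursor@58
After 7 (delete_current): list=[82, 6, 3] cursor@6
After 8 (insert_after(71)): list=[82, 6, 71, 3] cursor@6
After 9 (prev): list=[82, 6, 71, 3] cursor@82

Answer: 4 58 6 82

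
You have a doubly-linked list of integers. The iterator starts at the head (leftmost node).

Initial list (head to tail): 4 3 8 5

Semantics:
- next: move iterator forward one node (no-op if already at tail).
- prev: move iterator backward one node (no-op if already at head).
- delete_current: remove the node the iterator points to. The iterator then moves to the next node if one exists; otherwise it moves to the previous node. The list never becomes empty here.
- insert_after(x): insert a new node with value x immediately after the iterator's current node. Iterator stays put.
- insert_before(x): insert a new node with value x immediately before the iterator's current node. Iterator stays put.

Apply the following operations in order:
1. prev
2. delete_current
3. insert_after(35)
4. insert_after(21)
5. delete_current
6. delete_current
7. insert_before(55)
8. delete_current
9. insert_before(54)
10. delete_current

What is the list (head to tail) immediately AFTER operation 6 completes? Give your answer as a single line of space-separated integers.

After 1 (prev): list=[4, 3, 8, 5] cursor@4
After 2 (delete_current): list=[3, 8, 5] cursor@3
After 3 (insert_after(35)): list=[3, 35, 8, 5] cursor@3
After 4 (insert_after(21)): list=[3, 21, 35, 8, 5] cursor@3
After 5 (delete_current): list=[21, 35, 8, 5] cursor@21
After 6 (delete_current): list=[35, 8, 5] cursor@35

Answer: 35 8 5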